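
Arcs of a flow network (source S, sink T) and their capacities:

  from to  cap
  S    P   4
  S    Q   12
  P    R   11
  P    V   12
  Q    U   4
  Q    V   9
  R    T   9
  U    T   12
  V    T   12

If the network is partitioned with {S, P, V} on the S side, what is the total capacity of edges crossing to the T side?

35

Edges leaving {S, P, V}: S→Q (12), P→R (11), V→T (12).
Cut capacity = 12 + 11 + 12 = 35.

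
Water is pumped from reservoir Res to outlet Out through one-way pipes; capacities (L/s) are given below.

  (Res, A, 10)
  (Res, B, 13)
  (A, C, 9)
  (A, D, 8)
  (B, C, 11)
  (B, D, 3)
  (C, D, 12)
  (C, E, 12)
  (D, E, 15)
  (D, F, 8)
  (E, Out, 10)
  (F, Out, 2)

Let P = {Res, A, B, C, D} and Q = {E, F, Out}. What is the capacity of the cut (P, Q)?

Edges leaving {Res, A, B, C, D}: C→E (12), D→E (15), D→F (8).
Cut capacity = 12 + 15 + 8 = 35.

35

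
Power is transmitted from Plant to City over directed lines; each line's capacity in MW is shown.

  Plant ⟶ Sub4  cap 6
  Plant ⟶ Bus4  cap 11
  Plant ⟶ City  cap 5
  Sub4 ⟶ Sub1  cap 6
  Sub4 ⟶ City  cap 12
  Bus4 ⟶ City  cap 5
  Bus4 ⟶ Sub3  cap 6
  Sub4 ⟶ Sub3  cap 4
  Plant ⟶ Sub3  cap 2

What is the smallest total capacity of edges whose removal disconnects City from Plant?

Augment Plant→City: bottleneck 5, flow now 5.
Augment Plant→Sub4→City: bottleneck 6, flow now 11.
Augment Plant→Bus4→City: bottleneck 5, flow now 16.
No augmenting path remains; maximum flow = 16.
By max-flow min-cut, the minimum cut capacity equals the max flow.
In the residual graph, reachable from Plant: {Plant, Bus4, Sub3}.
Min-cut edges: Plant→Sub4 (6), Plant→City (5), Bus4→City (5); capacity 6 + 5 + 5 = 16.

16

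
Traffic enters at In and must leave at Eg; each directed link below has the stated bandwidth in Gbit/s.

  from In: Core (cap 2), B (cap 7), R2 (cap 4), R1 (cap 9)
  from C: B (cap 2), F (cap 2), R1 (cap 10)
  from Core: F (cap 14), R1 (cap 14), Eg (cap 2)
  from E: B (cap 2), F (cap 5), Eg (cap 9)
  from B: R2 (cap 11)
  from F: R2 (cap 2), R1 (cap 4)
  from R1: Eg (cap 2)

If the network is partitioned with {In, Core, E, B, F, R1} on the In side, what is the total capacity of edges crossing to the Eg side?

30

Edges leaving {In, Core, E, B, F, R1}: In→R2 (4), Core→Eg (2), E→Eg (9), B→R2 (11), F→R2 (2), R1→Eg (2).
Cut capacity = 4 + 2 + 9 + 11 + 2 + 2 = 30.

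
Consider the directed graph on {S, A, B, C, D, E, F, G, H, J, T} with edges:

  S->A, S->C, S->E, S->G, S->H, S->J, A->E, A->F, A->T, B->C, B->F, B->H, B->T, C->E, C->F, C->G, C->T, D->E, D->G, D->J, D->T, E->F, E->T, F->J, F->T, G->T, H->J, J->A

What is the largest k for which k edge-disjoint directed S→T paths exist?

5

Assign every edge capacity 1; by Menger, the answer equals the max flow.
Path S→A→T (+1); total 1.
Path S→C→T (+1); total 2.
Path S→E→T (+1); total 3.
Path S→G→T (+1); total 4.
Path S→J→A→F→T (+1); total 5.
No residual S→T path; max flow = 5.
Certifying cut of size 5: {J→A, S→A, S→C, S→E, S→G}.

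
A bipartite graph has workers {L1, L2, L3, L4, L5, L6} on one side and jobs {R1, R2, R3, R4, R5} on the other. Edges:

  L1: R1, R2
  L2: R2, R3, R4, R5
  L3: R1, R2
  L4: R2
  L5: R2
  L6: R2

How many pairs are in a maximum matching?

Unit-capacity flow: source→left, listed edges, right→sink; max matching = max flow.
Augmenting path L1→R1 (+1); matched 1.
Augmenting path L2→R2 (+1); matched 2.
Augmenting path L3→R2→L2→R3 (+1); matched 3.
No augmenting path remains; maximum matching = 3.
König certificate: {L2, R1, R2} is a vertex cover of size 3 (every listed pair touches it), so no matching can be larger.

3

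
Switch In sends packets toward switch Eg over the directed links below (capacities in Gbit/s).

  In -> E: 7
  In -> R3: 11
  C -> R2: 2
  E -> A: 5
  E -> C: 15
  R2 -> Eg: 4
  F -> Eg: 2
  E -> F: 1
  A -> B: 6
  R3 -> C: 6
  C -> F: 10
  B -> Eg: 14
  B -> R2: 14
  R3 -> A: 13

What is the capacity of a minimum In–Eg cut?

10

Augment In→E→F→Eg: bottleneck 1, flow now 1.
Augment In→E→C→R2→Eg: bottleneck 2, flow now 3.
Augment In→E→C→F→Eg: bottleneck 1, flow now 4.
Augment In→E→A→B→Eg: bottleneck 3, flow now 7.
Augment In→R3→A→B→Eg: bottleneck 3, flow now 10.
No augmenting path remains; maximum flow = 10.
By max-flow min-cut, the minimum cut capacity equals the max flow.
In the residual graph, reachable from In: {In, E, R3, C, A, F}.
Min-cut edges: C→R2 (2), A→B (6), F→Eg (2); capacity 2 + 6 + 2 = 10.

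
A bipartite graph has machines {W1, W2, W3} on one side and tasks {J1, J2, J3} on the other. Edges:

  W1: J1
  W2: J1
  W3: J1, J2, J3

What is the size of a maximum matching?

2

Unit-capacity flow: source→left, listed edges, right→sink; max matching = max flow.
Augmenting path W1→J1 (+1); matched 1.
Augmenting path W3→J2 (+1); matched 2.
No augmenting path remains; maximum matching = 2.
König certificate: {W3, J1} is a vertex cover of size 2 (every listed pair touches it), so no matching can be larger.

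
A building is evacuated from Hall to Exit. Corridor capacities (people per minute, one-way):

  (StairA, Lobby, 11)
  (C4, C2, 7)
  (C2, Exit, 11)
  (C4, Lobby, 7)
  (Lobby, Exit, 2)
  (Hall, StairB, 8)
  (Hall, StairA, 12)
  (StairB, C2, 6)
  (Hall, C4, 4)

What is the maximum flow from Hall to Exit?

12

Augment Hall→StairA→Lobby→Exit: bottleneck 2, flow now 2.
Augment Hall→StairB→C2→Exit: bottleneck 6, flow now 8.
Augment Hall→C4→C2→Exit: bottleneck 4, flow now 12.
No augmenting path remains; maximum flow = 12.
In the residual graph, reachable from Hall: {Hall, StairA, StairB, Lobby}.
Min-cut edges: Hall→C4 (4), StairB→C2 (6), Lobby→Exit (2); capacity 4 + 6 + 2 = 12.
This cut is saturated, so no flow can exceed 12.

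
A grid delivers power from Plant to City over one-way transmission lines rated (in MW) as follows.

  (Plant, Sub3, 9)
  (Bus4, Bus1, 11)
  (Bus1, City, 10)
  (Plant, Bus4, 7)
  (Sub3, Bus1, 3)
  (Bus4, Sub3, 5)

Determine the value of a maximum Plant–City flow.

Augment Plant→Sub3→Bus1→City: bottleneck 3, flow now 3.
Augment Plant→Bus4→Bus1→City: bottleneck 7, flow now 10.
No augmenting path remains; maximum flow = 10.
In the residual graph, reachable from Plant: {Plant, Sub3}.
Min-cut edges: Plant→Bus4 (7), Sub3→Bus1 (3); capacity 7 + 3 = 10.
This cut is saturated, so no flow can exceed 10.

10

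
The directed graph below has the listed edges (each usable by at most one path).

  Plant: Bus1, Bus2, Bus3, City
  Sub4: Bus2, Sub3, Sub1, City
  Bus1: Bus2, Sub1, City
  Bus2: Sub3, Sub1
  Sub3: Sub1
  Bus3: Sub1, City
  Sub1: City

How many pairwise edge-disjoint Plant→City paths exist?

Assign every edge capacity 1; by Menger, the answer equals the max flow.
Path Plant→City (+1); total 1.
Path Plant→Bus1→City (+1); total 2.
Path Plant→Bus3→City (+1); total 3.
Path Plant→Bus2→Sub1→City (+1); total 4.
No residual Plant→City path; max flow = 4.
Certifying cut of size 4: {Plant→Bus1, Plant→Bus2, Plant→Bus3, Plant→City}.

4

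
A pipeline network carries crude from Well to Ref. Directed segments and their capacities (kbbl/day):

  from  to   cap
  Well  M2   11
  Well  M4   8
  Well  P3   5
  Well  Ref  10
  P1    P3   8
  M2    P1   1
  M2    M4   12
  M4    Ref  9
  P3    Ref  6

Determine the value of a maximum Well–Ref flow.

25

Augment Well→Ref: bottleneck 10, flow now 10.
Augment Well→M4→Ref: bottleneck 8, flow now 18.
Augment Well→P3→Ref: bottleneck 5, flow now 23.
Augment Well→M2→M4→Ref: bottleneck 1, flow now 24.
Augment Well→M2→P1→P3→Ref: bottleneck 1, flow now 25.
No augmenting path remains; maximum flow = 25.
In the residual graph, reachable from Well: {Well, M2, M4}.
Min-cut edges: Well→P3 (5), Well→Ref (10), M2→P1 (1), M4→Ref (9); capacity 5 + 10 + 1 + 9 = 25.
This cut is saturated, so no flow can exceed 25.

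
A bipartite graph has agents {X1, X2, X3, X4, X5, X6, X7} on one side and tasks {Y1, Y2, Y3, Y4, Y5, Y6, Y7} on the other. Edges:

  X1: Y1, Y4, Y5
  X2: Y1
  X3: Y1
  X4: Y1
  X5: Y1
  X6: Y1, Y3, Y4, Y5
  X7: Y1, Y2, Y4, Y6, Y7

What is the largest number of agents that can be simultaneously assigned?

Unit-capacity flow: source→left, listed edges, right→sink; max matching = max flow.
Augmenting path X1→Y1 (+1); matched 1.
Augmenting path X6→Y3 (+1); matched 2.
Augmenting path X7→Y2 (+1); matched 3.
Augmenting path X2→Y1→X1→Y4 (+1); matched 4.
No augmenting path remains; maximum matching = 4.
König certificate: {X1, X6, X7, Y1} is a vertex cover of size 4 (every listed pair touches it), so no matching can be larger.

4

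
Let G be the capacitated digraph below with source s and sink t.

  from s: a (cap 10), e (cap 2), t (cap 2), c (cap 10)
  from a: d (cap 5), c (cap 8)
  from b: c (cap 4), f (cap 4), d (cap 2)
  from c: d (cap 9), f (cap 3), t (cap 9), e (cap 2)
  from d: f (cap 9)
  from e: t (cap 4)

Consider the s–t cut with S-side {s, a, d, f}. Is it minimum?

No — its capacity is 22, but the minimum cut has capacity 15.

Given cut capacity: 10 + 2 + 2 + 8 = 22.
Augment s→t: bottleneck 2, flow now 2.
Augment s→c→t: bottleneck 9, flow now 11.
Augment s→e→t: bottleneck 2, flow now 13.
Augment s→c→e→t: bottleneck 1, flow now 14.
Augment s→a→c→e→t: bottleneck 1, flow now 15.
No augmenting path remains; maximum flow = 15.
In the residual graph, reachable from s: {s, a, c, d, f}.
Min-cut edges: s→e (2), s→t (2), c→e (2), c→t (9); capacity 2 + 2 + 2 + 9 = 15.
Cut capacity 22 exceeds the max flow 15, so it is not minimum.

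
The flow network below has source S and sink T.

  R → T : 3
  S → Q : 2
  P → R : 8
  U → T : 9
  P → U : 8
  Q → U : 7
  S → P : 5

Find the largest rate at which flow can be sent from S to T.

7

Augment S→P→R→T: bottleneck 3, flow now 3.
Augment S→P→U→T: bottleneck 2, flow now 5.
Augment S→Q→U→T: bottleneck 2, flow now 7.
No augmenting path remains; maximum flow = 7.
In the residual graph, reachable from S: {S}.
Min-cut edges: S→P (5), S→Q (2); capacity 5 + 2 = 7.
This cut is saturated, so no flow can exceed 7.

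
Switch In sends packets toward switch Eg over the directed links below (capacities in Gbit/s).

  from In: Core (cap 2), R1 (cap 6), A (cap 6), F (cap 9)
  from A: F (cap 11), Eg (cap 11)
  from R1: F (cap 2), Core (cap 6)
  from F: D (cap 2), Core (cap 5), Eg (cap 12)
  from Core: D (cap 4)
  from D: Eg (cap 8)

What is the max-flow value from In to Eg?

21

Augment In→A→Eg: bottleneck 6, flow now 6.
Augment In→F→Eg: bottleneck 9, flow now 15.
Augment In→R1→F→Eg: bottleneck 2, flow now 17.
Augment In→Core→D→Eg: bottleneck 2, flow now 19.
Augment In→R1→Core→D→Eg: bottleneck 2, flow now 21.
No augmenting path remains; maximum flow = 21.
In the residual graph, reachable from In: {In, R1, Core}.
Min-cut edges: In→A (6), In→F (9), R1→F (2), Core→D (4); capacity 6 + 9 + 2 + 4 = 21.
This cut is saturated, so no flow can exceed 21.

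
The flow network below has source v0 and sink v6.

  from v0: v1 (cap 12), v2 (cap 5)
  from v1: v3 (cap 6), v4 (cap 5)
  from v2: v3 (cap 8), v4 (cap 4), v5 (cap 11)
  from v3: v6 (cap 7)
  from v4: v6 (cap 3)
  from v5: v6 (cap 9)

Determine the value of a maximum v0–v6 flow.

Augment v0→v1→v3→v6: bottleneck 6, flow now 6.
Augment v0→v1→v4→v6: bottleneck 3, flow now 9.
Augment v0→v2→v3→v6: bottleneck 1, flow now 10.
Augment v0→v2→v5→v6: bottleneck 4, flow now 14.
No augmenting path remains; maximum flow = 14.
In the residual graph, reachable from v0: {v0, v1, v4}.
Min-cut edges: v0→v2 (5), v1→v3 (6), v4→v6 (3); capacity 5 + 6 + 3 = 14.
This cut is saturated, so no flow can exceed 14.

14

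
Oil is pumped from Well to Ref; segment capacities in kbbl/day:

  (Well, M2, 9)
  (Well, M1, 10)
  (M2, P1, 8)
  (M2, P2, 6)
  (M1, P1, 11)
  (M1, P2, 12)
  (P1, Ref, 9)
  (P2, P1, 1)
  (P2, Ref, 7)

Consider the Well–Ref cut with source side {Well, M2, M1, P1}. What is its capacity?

27

Edges leaving {Well, M2, M1, P1}: M2→P2 (6), M1→P2 (12), P1→Ref (9).
Cut capacity = 6 + 12 + 9 = 27.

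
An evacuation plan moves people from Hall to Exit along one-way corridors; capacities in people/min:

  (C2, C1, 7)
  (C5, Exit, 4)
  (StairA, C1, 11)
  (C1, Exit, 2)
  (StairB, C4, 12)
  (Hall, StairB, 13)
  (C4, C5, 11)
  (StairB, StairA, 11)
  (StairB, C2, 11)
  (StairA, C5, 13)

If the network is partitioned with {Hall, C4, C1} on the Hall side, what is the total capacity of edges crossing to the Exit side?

26

Edges leaving {Hall, C4, C1}: Hall→StairB (13), C4→C5 (11), C1→Exit (2).
Cut capacity = 13 + 11 + 2 = 26.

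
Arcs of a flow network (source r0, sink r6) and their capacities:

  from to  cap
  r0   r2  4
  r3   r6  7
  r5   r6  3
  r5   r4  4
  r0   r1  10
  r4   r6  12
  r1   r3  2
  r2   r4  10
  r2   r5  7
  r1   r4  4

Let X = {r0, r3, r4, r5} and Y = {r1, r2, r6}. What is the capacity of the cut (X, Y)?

36

Edges leaving {r0, r3, r4, r5}: r0→r1 (10), r0→r2 (4), r3→r6 (7), r4→r6 (12), r5→r6 (3).
Cut capacity = 10 + 4 + 7 + 12 + 3 = 36.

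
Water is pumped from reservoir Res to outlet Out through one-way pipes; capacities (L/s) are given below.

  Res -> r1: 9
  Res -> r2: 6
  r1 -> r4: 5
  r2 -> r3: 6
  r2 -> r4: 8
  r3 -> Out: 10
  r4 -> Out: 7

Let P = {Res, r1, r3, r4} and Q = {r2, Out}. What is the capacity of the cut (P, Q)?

Edges leaving {Res, r1, r3, r4}: Res→r2 (6), r3→Out (10), r4→Out (7).
Cut capacity = 6 + 10 + 7 = 23.

23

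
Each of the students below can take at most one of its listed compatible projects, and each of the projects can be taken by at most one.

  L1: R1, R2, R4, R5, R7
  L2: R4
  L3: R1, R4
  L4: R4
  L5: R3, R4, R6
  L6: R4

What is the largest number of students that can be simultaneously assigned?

Unit-capacity flow: source→left, listed edges, right→sink; max matching = max flow.
Augmenting path L1→R1 (+1); matched 1.
Augmenting path L2→R4 (+1); matched 2.
Augmenting path L5→R3 (+1); matched 3.
Augmenting path L3→R1→L1→R2 (+1); matched 4.
No augmenting path remains; maximum matching = 4.
König certificate: {L1, L3, L5, R4} is a vertex cover of size 4 (every listed pair touches it), so no matching can be larger.

4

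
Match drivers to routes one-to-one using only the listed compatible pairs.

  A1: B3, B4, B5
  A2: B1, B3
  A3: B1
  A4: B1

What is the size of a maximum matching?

Unit-capacity flow: source→left, listed edges, right→sink; max matching = max flow.
Augmenting path A1→B3 (+1); matched 1.
Augmenting path A2→B1 (+1); matched 2.
Augmenting path A3→B1→A2→B3→A1→B4 (+1); matched 3.
No augmenting path remains; maximum matching = 3.
König certificate: {A1, A2, B1} is a vertex cover of size 3 (every listed pair touches it), so no matching can be larger.

3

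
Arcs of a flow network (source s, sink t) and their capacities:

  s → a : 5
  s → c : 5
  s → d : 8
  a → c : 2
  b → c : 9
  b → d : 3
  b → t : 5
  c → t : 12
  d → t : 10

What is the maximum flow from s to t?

15

Augment s→c→t: bottleneck 5, flow now 5.
Augment s→d→t: bottleneck 8, flow now 13.
Augment s→a→c→t: bottleneck 2, flow now 15.
No augmenting path remains; maximum flow = 15.
In the residual graph, reachable from s: {s, a}.
Min-cut edges: s→c (5), s→d (8), a→c (2); capacity 5 + 8 + 2 = 15.
This cut is saturated, so no flow can exceed 15.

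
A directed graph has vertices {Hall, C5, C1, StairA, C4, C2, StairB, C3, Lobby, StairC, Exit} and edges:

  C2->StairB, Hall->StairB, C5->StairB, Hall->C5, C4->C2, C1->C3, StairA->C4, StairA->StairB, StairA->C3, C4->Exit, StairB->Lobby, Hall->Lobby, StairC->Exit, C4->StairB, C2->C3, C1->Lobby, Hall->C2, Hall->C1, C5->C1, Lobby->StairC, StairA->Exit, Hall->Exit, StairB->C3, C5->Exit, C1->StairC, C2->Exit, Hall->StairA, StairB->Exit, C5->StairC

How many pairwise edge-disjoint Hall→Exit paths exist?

6

Assign every edge capacity 1; by Menger, the answer equals the max flow.
Path Hall→Exit (+1); total 1.
Path Hall→C5→Exit (+1); total 2.
Path Hall→StairA→Exit (+1); total 3.
Path Hall→C2→Exit (+1); total 4.
Path Hall→StairB→Exit (+1); total 5.
Path Hall→C1→StairC→Exit (+1); total 6.
No residual Hall→Exit path; max flow = 6.
Certifying cut of size 6: {Hall→C2, Hall→C5, Hall→Exit, Hall→StairA, Hall→StairB, StairC→Exit}.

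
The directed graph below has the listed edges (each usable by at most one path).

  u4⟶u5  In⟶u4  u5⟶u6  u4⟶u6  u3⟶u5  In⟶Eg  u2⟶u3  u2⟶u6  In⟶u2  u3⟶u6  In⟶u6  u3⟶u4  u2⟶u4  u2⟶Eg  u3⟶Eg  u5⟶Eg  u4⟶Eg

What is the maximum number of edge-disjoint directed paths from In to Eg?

3

Assign every edge capacity 1; by Menger, the answer equals the max flow.
Path In→Eg (+1); total 1.
Path In→u2→Eg (+1); total 2.
Path In→u4→Eg (+1); total 3.
No residual In→Eg path; max flow = 3.
Certifying cut of size 3: {In→Eg, In→u2, In→u4}.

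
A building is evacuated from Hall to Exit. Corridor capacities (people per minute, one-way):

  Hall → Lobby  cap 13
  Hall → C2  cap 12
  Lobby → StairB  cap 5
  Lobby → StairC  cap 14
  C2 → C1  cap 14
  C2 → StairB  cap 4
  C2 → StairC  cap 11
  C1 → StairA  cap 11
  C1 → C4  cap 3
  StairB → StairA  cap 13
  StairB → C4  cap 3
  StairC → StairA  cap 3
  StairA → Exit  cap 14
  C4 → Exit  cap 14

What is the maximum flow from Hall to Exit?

Augment Hall→Lobby→StairB→StairA→Exit: bottleneck 5, flow now 5.
Augment Hall→Lobby→StairC→StairA→Exit: bottleneck 3, flow now 8.
Augment Hall→C2→C1→StairA→Exit: bottleneck 6, flow now 14.
Augment Hall→C2→C1→C4→Exit: bottleneck 3, flow now 17.
Augment Hall→C2→StairB→C4→Exit: bottleneck 3, flow now 20.
No augmenting path remains; maximum flow = 20.
In the residual graph, reachable from Hall: {Hall, Lobby, StairC}.
Min-cut edges: Hall→C2 (12), Lobby→StairB (5), StairC→StairA (3); capacity 12 + 5 + 3 = 20.
This cut is saturated, so no flow can exceed 20.

20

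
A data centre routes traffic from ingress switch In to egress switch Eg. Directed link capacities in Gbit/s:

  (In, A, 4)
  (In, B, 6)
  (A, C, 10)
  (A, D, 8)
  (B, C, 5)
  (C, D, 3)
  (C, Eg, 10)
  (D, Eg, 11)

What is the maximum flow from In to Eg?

9

Augment In→A→C→Eg: bottleneck 4, flow now 4.
Augment In→B→C→Eg: bottleneck 5, flow now 9.
No augmenting path remains; maximum flow = 9.
In the residual graph, reachable from In: {In, B}.
Min-cut edges: In→A (4), B→C (5); capacity 4 + 5 = 9.
This cut is saturated, so no flow can exceed 9.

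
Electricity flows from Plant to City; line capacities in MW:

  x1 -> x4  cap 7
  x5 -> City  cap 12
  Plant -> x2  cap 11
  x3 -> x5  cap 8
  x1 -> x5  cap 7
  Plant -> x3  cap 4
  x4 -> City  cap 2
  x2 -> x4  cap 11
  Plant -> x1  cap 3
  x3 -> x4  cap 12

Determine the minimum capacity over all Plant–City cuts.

Augment Plant→x1→x4→City: bottleneck 2, flow now 2.
Augment Plant→x1→x5→City: bottleneck 1, flow now 3.
Augment Plant→x3→x5→City: bottleneck 4, flow now 7.
Augment Plant→x2→x4→x1→x5→City: bottleneck 2, flow now 9. (uses reverse residual edge)
No augmenting path remains; maximum flow = 9.
By max-flow min-cut, the minimum cut capacity equals the max flow.
In the residual graph, reachable from Plant: {Plant, x2, x4}.
Min-cut edges: Plant→x1 (3), Plant→x3 (4), x4→City (2); capacity 3 + 4 + 2 = 9.

9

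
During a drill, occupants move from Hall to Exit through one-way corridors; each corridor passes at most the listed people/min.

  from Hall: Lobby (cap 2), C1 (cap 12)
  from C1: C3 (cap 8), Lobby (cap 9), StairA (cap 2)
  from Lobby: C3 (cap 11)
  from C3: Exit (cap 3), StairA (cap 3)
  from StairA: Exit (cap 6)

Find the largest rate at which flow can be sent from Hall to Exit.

Augment Hall→C1→C3→Exit: bottleneck 3, flow now 3.
Augment Hall→C1→StairA→Exit: bottleneck 2, flow now 5.
Augment Hall→C1→C3→StairA→Exit: bottleneck 3, flow now 8.
No augmenting path remains; maximum flow = 8.
In the residual graph, reachable from Hall: {Hall, C1, Lobby, C3}.
Min-cut edges: C1→StairA (2), C3→StairA (3), C3→Exit (3); capacity 2 + 3 + 3 = 8.
This cut is saturated, so no flow can exceed 8.

8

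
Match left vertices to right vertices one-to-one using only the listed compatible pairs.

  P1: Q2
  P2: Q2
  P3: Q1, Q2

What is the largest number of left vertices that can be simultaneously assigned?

Unit-capacity flow: source→left, listed edges, right→sink; max matching = max flow.
Augmenting path P1→Q2 (+1); matched 1.
Augmenting path P3→Q1 (+1); matched 2.
No augmenting path remains; maximum matching = 2.
König certificate: {P3, Q2} is a vertex cover of size 2 (every listed pair touches it), so no matching can be larger.

2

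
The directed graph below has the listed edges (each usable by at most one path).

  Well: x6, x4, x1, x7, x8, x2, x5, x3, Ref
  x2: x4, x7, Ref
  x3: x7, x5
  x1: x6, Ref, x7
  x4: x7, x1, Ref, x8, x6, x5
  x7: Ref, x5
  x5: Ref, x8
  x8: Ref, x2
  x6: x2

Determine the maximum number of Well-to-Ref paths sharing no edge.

Assign every edge capacity 1; by Menger, the answer equals the max flow.
Path Well→Ref (+1); total 1.
Path Well→x1→Ref (+1); total 2.
Path Well→x2→Ref (+1); total 3.
Path Well→x4→Ref (+1); total 4.
Path Well→x5→Ref (+1); total 5.
Path Well→x7→Ref (+1); total 6.
Path Well→x8→Ref (+1); total 7.
No residual Well→Ref path; max flow = 7.
Certifying cut of size 7: {Well→Ref, x1→Ref, x2→Ref, x4→Ref, x5→Ref, x7→Ref, x8→Ref}.

7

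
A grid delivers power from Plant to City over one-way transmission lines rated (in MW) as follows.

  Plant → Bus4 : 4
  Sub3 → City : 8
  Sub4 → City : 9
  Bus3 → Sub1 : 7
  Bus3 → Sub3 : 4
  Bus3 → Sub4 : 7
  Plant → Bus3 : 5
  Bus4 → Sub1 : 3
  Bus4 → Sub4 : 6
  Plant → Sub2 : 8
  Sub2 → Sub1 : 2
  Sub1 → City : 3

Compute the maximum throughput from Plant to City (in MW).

11

Augment Plant→Bus4→Sub4→City: bottleneck 4, flow now 4.
Augment Plant→Sub2→Sub1→City: bottleneck 2, flow now 6.
Augment Plant→Bus3→Sub4→City: bottleneck 5, flow now 11.
No augmenting path remains; maximum flow = 11.
In the residual graph, reachable from Plant: {Plant, Sub2}.
Min-cut edges: Plant→Bus4 (4), Plant→Bus3 (5), Sub2→Sub1 (2); capacity 4 + 5 + 2 = 11.
This cut is saturated, so no flow can exceed 11.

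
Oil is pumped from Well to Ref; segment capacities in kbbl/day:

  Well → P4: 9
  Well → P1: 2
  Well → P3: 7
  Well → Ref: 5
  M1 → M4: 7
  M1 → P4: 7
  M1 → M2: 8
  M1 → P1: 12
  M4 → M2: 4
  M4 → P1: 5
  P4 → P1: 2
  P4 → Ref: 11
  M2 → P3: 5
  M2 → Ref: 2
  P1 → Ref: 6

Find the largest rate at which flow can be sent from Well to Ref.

Augment Well→Ref: bottleneck 5, flow now 5.
Augment Well→P4→Ref: bottleneck 9, flow now 14.
Augment Well→P1→Ref: bottleneck 2, flow now 16.
No augmenting path remains; maximum flow = 16.
In the residual graph, reachable from Well: {Well, P3}.
Min-cut edges: Well→P4 (9), Well→P1 (2), Well→Ref (5); capacity 9 + 2 + 5 = 16.
This cut is saturated, so no flow can exceed 16.

16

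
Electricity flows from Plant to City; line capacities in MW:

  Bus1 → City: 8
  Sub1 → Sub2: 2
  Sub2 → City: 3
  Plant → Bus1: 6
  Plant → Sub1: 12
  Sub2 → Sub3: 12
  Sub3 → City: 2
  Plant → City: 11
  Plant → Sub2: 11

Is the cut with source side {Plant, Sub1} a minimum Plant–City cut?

Given cut capacity: 6 + 11 + 11 + 2 = 30.
Augment Plant→City: bottleneck 11, flow now 11.
Augment Plant→Bus1→City: bottleneck 6, flow now 17.
Augment Plant→Sub2→City: bottleneck 3, flow now 20.
Augment Plant→Sub2→Sub3→City: bottleneck 2, flow now 22.
No augmenting path remains; maximum flow = 22.
In the residual graph, reachable from Plant: {Plant, Sub1, Sub2, Sub3}.
Min-cut edges: Plant→Bus1 (6), Plant→City (11), Sub2→City (3), Sub3→City (2); capacity 6 + 11 + 3 + 2 = 22.
Cut capacity 30 exceeds the max flow 22, so it is not minimum.

No — its capacity is 30, but the minimum cut has capacity 22.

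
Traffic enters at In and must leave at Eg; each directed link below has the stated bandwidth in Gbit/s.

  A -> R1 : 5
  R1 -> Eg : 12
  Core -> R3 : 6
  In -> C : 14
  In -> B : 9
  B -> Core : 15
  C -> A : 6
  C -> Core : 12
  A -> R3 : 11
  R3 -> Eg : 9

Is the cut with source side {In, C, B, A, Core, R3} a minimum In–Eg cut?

No — its capacity is 14, but the minimum cut has capacity 12.

Given cut capacity: 5 + 9 = 14.
Augment In→C→A→R3→Eg: bottleneck 6, flow now 6.
Augment In→C→Core→R3→Eg: bottleneck 3, flow now 9.
Augment In→C→Core→R3→A→R1→Eg: bottleneck 3, flow now 12. (uses reverse residual edge)
No augmenting path remains; maximum flow = 12.
In the residual graph, reachable from In: {In, C, B, Core}.
Min-cut edges: C→A (6), Core→R3 (6); capacity 6 + 6 = 12.
Cut capacity 14 exceeds the max flow 12, so it is not minimum.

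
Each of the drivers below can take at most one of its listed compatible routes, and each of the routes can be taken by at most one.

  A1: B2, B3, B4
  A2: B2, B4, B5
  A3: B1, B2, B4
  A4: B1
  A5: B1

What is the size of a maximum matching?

Unit-capacity flow: source→left, listed edges, right→sink; max matching = max flow.
Augmenting path A1→B2 (+1); matched 1.
Augmenting path A2→B4 (+1); matched 2.
Augmenting path A3→B1 (+1); matched 3.
Augmenting path A4→B1→A3→B2→A1→B3 (+1); matched 4.
No augmenting path remains; maximum matching = 4.
König certificate: {A1, A2, A3, B1} is a vertex cover of size 4 (every listed pair touches it), so no matching can be larger.

4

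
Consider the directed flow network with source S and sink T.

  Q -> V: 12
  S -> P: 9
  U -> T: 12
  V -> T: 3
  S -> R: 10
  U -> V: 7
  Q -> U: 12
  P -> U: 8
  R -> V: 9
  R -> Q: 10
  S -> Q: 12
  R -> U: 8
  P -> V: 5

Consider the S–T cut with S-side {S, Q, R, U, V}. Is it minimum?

No — its capacity is 24, but the minimum cut has capacity 15.

Given cut capacity: 9 + 12 + 3 = 24.
Augment S→P→U→T: bottleneck 8, flow now 8.
Augment S→P→V→T: bottleneck 1, flow now 9.
Augment S→Q→U→T: bottleneck 4, flow now 13.
Augment S→Q→V→T: bottleneck 2, flow now 15.
No augmenting path remains; maximum flow = 15.
In the residual graph, reachable from S: {S, P, Q, R, U, V}.
Min-cut edges: U→T (12), V→T (3); capacity 12 + 3 = 15.
Cut capacity 24 exceeds the max flow 15, so it is not minimum.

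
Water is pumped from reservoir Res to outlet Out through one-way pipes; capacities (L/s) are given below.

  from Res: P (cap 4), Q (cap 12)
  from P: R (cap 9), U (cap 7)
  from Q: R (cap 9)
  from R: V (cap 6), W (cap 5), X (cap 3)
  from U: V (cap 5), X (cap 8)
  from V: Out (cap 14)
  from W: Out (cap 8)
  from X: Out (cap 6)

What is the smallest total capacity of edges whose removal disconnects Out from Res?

13

Augment Res→P→R→V→Out: bottleneck 4, flow now 4.
Augment Res→Q→R→V→Out: bottleneck 2, flow now 6.
Augment Res→Q→R→W→Out: bottleneck 5, flow now 11.
Augment Res→Q→R→X→Out: bottleneck 2, flow now 13.
No augmenting path remains; maximum flow = 13.
By max-flow min-cut, the minimum cut capacity equals the max flow.
In the residual graph, reachable from Res: {Res, Q}.
Min-cut edges: Res→P (4), Q→R (9); capacity 4 + 9 = 13.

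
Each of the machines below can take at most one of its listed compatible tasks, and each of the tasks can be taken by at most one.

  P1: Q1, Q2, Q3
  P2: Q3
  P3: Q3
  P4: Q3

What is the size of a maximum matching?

Unit-capacity flow: source→left, listed edges, right→sink; max matching = max flow.
Augmenting path P1→Q1 (+1); matched 1.
Augmenting path P2→Q3 (+1); matched 2.
No augmenting path remains; maximum matching = 2.
König certificate: {P1, Q3} is a vertex cover of size 2 (every listed pair touches it), so no matching can be larger.

2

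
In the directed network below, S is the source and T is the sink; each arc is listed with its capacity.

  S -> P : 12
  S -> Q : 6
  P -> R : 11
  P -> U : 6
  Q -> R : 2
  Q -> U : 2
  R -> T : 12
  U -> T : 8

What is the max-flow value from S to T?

16

Augment S→P→R→T: bottleneck 11, flow now 11.
Augment S→P→U→T: bottleneck 1, flow now 12.
Augment S→Q→R→T: bottleneck 1, flow now 13.
Augment S→Q→U→T: bottleneck 2, flow now 15.
Augment S→Q→R→P→U→T: bottleneck 1, flow now 16. (uses reverse residual edge)
No augmenting path remains; maximum flow = 16.
In the residual graph, reachable from S: {S, Q}.
Min-cut edges: S→P (12), Q→R (2), Q→U (2); capacity 12 + 2 + 2 = 16.
This cut is saturated, so no flow can exceed 16.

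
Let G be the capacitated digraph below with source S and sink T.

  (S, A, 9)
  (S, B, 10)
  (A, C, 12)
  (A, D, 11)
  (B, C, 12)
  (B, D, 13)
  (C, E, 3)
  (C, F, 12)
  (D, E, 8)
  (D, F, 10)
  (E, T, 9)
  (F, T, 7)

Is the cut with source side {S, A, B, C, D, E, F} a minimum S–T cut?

Given cut capacity: 9 + 7 = 16.
Augment S→A→C→E→T: bottleneck 3, flow now 3.
Augment S→A→C→F→T: bottleneck 6, flow now 9.
Augment S→B→C→F→T: bottleneck 1, flow now 10.
Augment S→B→D→E→T: bottleneck 6, flow now 16.
No augmenting path remains; maximum flow = 16.
Cut capacity 16 equals the max flow, so it is a minimum cut.

Yes — it is a minimum cut (capacity 16).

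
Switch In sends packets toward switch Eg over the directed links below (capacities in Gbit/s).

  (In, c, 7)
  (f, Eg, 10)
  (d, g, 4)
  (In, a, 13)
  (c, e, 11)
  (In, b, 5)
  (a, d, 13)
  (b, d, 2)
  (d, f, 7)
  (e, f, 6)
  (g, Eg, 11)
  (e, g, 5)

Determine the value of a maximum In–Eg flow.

Augment In→a→d→f→Eg: bottleneck 7, flow now 7.
Augment In→a→d→g→Eg: bottleneck 4, flow now 11.
Augment In→c→e→f→Eg: bottleneck 3, flow now 14.
Augment In→c→e→g→Eg: bottleneck 4, flow now 18.
No augmenting path remains; maximum flow = 18.
In the residual graph, reachable from In: {In, a, b, d}.
Min-cut edges: In→c (7), d→f (7), d→g (4); capacity 7 + 7 + 4 = 18.
This cut is saturated, so no flow can exceed 18.

18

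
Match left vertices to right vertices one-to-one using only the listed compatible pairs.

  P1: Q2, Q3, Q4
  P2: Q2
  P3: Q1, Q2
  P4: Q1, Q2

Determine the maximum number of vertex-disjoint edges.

3

Unit-capacity flow: source→left, listed edges, right→sink; max matching = max flow.
Augmenting path P1→Q2 (+1); matched 1.
Augmenting path P3→Q1 (+1); matched 2.
Augmenting path P2→Q2→P1→Q3 (+1); matched 3.
No augmenting path remains; maximum matching = 3.
König certificate: {P1, Q1, Q2} is a vertex cover of size 3 (every listed pair touches it), so no matching can be larger.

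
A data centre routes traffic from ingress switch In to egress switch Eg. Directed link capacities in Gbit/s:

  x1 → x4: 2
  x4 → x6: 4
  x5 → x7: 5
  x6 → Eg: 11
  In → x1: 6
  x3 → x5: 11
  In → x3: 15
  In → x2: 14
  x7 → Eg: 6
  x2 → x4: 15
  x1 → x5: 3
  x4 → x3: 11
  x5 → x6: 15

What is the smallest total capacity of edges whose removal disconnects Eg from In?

Augment In→x1→x4→x6→Eg: bottleneck 2, flow now 2.
Augment In→x1→x5→x6→Eg: bottleneck 3, flow now 5.
Augment In→x2→x4→x6→Eg: bottleneck 2, flow now 7.
Augment In→x3→x5→x6→Eg: bottleneck 4, flow now 11.
Augment In→x3→x5→x7→Eg: bottleneck 5, flow now 16.
No augmenting path remains; maximum flow = 16.
By max-flow min-cut, the minimum cut capacity equals the max flow.
In the residual graph, reachable from In: {In, x1, x2, x3, x4, x5, x6}.
Min-cut edges: x5→x7 (5), x6→Eg (11); capacity 5 + 11 = 16.

16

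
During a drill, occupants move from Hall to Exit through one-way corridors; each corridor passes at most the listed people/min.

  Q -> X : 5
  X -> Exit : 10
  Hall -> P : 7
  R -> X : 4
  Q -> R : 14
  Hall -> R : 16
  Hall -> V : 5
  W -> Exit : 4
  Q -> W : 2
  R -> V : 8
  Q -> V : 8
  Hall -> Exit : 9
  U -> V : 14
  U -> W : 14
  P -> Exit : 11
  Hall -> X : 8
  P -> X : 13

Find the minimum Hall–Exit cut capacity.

Augment Hall→Exit: bottleneck 9, flow now 9.
Augment Hall→P→Exit: bottleneck 7, flow now 16.
Augment Hall→X→Exit: bottleneck 8, flow now 24.
Augment Hall→R→X→Exit: bottleneck 2, flow now 26.
No augmenting path remains; maximum flow = 26.
By max-flow min-cut, the minimum cut capacity equals the max flow.
In the residual graph, reachable from Hall: {Hall, R, V, X}.
Min-cut edges: Hall→P (7), Hall→Exit (9), X→Exit (10); capacity 7 + 9 + 10 = 26.

26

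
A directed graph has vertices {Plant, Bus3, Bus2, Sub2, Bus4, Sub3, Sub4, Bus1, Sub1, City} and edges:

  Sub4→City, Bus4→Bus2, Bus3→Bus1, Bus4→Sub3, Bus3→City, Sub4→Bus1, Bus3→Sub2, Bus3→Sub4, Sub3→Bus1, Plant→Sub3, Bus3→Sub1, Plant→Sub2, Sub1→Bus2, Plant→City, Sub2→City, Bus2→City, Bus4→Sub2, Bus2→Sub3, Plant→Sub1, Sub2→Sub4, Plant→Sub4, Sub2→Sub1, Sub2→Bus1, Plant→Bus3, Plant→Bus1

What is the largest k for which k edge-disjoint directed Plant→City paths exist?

5

Assign every edge capacity 1; by Menger, the answer equals the max flow.
Path Plant→City (+1); total 1.
Path Plant→Bus3→City (+1); total 2.
Path Plant→Sub2→City (+1); total 3.
Path Plant→Sub4→City (+1); total 4.
Path Plant→Sub1→Bus2→City (+1); total 5.
No residual Plant→City path; max flow = 5.
Certifying cut of size 5: {Plant→Bus3, Plant→City, Plant→Sub1, Plant→Sub2, Plant→Sub4}.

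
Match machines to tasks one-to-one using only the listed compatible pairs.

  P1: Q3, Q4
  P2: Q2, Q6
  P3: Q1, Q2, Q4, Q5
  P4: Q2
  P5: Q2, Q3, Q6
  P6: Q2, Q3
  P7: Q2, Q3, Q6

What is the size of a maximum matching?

Unit-capacity flow: source→left, listed edges, right→sink; max matching = max flow.
Augmenting path P1→Q3 (+1); matched 1.
Augmenting path P2→Q2 (+1); matched 2.
Augmenting path P3→Q1 (+1); matched 3.
Augmenting path P5→Q6 (+1); matched 4.
Augmenting path P6→Q3→P1→Q4 (+1); matched 5.
No augmenting path remains; maximum matching = 5.
König certificate: {P1, P3, Q2, Q3, Q6} is a vertex cover of size 5 (every listed pair touches it), so no matching can be larger.

5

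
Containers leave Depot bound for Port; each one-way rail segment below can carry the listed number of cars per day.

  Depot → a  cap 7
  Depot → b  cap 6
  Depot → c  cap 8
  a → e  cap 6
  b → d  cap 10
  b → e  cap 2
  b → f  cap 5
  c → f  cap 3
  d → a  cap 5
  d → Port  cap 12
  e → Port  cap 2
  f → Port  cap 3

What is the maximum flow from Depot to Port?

11

Augment Depot→a→e→Port: bottleneck 2, flow now 2.
Augment Depot→b→d→Port: bottleneck 6, flow now 8.
Augment Depot→c→f→Port: bottleneck 3, flow now 11.
No augmenting path remains; maximum flow = 11.
In the residual graph, reachable from Depot: {Depot, a, c, e}.
Min-cut edges: Depot→b (6), c→f (3), e→Port (2); capacity 6 + 3 + 2 = 11.
This cut is saturated, so no flow can exceed 11.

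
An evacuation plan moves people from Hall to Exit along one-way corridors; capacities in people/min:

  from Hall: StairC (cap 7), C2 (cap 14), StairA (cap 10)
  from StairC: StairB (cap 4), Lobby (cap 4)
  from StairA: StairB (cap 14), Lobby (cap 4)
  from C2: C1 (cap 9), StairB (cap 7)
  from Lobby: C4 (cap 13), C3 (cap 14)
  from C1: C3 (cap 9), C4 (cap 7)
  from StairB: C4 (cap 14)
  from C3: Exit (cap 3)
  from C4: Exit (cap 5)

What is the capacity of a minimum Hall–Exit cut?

Augment Hall→StairC→Lobby→C3→Exit: bottleneck 3, flow now 3.
Augment Hall→StairC→Lobby→C4→Exit: bottleneck 1, flow now 4.
Augment Hall→StairC→StairB→C4→Exit: bottleneck 3, flow now 7.
Augment Hall→StairA→Lobby→C4→Exit: bottleneck 1, flow now 8.
No augmenting path remains; maximum flow = 8.
By max-flow min-cut, the minimum cut capacity equals the max flow.
In the residual graph, reachable from Hall: {Hall, StairC, StairA, C2, Lobby, C1, StairB, C3, C4}.
Min-cut edges: C3→Exit (3), C4→Exit (5); capacity 3 + 5 = 8.

8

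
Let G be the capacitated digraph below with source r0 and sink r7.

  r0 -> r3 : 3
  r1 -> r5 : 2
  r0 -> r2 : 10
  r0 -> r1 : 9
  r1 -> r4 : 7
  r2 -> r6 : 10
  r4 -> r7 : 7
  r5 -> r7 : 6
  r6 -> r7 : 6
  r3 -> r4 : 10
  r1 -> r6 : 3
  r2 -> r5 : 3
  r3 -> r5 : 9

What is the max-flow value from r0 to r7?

Augment r0→r1→r4→r7: bottleneck 7, flow now 7.
Augment r0→r1→r5→r7: bottleneck 2, flow now 9.
Augment r0→r2→r5→r7: bottleneck 3, flow now 12.
Augment r0→r2→r6→r7: bottleneck 6, flow now 18.
Augment r0→r3→r5→r7: bottleneck 1, flow now 19.
No augmenting path remains; maximum flow = 19.
In the residual graph, reachable from r0: {r0, r1, r2, r3, r4, r5, r6}.
Min-cut edges: r4→r7 (7), r5→r7 (6), r6→r7 (6); capacity 7 + 6 + 6 = 19.
This cut is saturated, so no flow can exceed 19.

19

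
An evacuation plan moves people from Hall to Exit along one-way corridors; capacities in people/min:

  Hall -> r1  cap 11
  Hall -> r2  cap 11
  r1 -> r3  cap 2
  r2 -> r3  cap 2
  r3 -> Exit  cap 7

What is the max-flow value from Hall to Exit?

4

Augment Hall→r1→r3→Exit: bottleneck 2, flow now 2.
Augment Hall→r2→r3→Exit: bottleneck 2, flow now 4.
No augmenting path remains; maximum flow = 4.
In the residual graph, reachable from Hall: {Hall, r1, r2}.
Min-cut edges: r1→r3 (2), r2→r3 (2); capacity 2 + 2 = 4.
This cut is saturated, so no flow can exceed 4.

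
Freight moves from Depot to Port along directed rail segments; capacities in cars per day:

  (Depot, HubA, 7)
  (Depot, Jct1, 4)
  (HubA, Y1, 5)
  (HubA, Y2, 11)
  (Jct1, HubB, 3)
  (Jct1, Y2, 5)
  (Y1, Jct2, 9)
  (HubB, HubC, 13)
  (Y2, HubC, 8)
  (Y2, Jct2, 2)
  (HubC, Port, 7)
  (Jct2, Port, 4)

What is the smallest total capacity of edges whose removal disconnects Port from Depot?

11

Augment Depot→HubA→Y1→Jct2→Port: bottleneck 4, flow now 4.
Augment Depot→HubA→Y2→HubC→Port: bottleneck 3, flow now 7.
Augment Depot→Jct1→HubB→HubC→Port: bottleneck 3, flow now 10.
Augment Depot→Jct1→Y2→HubC→Port: bottleneck 1, flow now 11.
No augmenting path remains; maximum flow = 11.
By max-flow min-cut, the minimum cut capacity equals the max flow.
In the residual graph, reachable from Depot: {Depot}.
Min-cut edges: Depot→HubA (7), Depot→Jct1 (4); capacity 7 + 4 = 11.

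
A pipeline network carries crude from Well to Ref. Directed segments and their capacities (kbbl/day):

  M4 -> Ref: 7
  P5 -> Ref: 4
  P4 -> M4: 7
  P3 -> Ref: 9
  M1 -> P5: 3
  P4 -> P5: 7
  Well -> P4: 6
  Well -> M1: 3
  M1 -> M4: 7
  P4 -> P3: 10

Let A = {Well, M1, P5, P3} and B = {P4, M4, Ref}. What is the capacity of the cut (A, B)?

Edges leaving {Well, M1, P5, P3}: Well→P4 (6), M1→M4 (7), P5→Ref (4), P3→Ref (9).
Cut capacity = 6 + 7 + 4 + 9 = 26.

26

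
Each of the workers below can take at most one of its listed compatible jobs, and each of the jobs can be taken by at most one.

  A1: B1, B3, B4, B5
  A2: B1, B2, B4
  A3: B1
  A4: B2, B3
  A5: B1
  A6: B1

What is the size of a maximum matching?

Unit-capacity flow: source→left, listed edges, right→sink; max matching = max flow.
Augmenting path A1→B1 (+1); matched 1.
Augmenting path A2→B2 (+1); matched 2.
Augmenting path A4→B3 (+1); matched 3.
Augmenting path A3→B1→A1→B4 (+1); matched 4.
No augmenting path remains; maximum matching = 4.
König certificate: {A1, A2, A4, B1} is a vertex cover of size 4 (every listed pair touches it), so no matching can be larger.

4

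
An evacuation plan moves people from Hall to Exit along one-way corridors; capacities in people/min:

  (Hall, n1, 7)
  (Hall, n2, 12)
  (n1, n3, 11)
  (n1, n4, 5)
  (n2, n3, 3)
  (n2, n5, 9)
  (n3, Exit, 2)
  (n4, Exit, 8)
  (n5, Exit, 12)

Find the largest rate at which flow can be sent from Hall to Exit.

Augment Hall→n1→n3→Exit: bottleneck 2, flow now 2.
Augment Hall→n1→n4→Exit: bottleneck 5, flow now 7.
Augment Hall→n2→n5→Exit: bottleneck 9, flow now 16.
No augmenting path remains; maximum flow = 16.
In the residual graph, reachable from Hall: {Hall, n1, n2, n3}.
Min-cut edges: n1→n4 (5), n2→n5 (9), n3→Exit (2); capacity 5 + 9 + 2 = 16.
This cut is saturated, so no flow can exceed 16.

16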